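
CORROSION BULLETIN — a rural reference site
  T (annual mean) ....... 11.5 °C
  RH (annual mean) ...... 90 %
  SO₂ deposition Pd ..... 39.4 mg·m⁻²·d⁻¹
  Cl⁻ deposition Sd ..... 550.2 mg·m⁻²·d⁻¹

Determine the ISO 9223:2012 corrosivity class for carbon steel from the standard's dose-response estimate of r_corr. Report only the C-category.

CX

carbon steel: f(T) = -0.054·(T−10) [T>10 °C] = -0.0810
  SO₂ term: 1.77·39.4^0.52·exp(0.02·90-0.0810) = 66.71
  Sd branch = 0.102·Sd^0.62·e^(0.033·RH+0.04·T) = 157.5 μm/a
  r_corr = 66.71 + 157.5 = 224.2 μm/a
ISO 9223 Table 2 (carbon steel): 200 < 224 ≤ 700 μm/a ⇒ CX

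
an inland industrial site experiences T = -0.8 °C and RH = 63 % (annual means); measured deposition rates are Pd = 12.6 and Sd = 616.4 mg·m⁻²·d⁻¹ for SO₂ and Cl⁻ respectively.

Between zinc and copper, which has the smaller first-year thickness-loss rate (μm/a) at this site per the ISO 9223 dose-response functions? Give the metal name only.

copper

zinc: temperature factor f = +0.038·(-10.8) = -0.4104
  SO₂ term: 0.0129·12.6^0.44·exp(0.046·63-0.4104) = 0.4733
  Sd branch = 0.0175·Sd^0.57·e^(0.008·RH+0.085·T) = 1.053 μm/a
  r_corr = 0.4733 + 1.053 = 1.527 μm/a
copper: f(T) = +0.126·(T−10) [T≤10 °C] = -1.3608
  SO₂ term: 0.0053·12.6^0.26·exp(0.059·63-1.3608) = 0.1081
  Sd branch = 0.01025·Sd^0.27·e^(0.036·RH+0.049·T) = 0.5394 μm/a
  sum: 0.1081 + 0.5394 → r_corr = 0.6475 μm/a
Ordering by μm/a: zinc (1.53) > copper (0.647)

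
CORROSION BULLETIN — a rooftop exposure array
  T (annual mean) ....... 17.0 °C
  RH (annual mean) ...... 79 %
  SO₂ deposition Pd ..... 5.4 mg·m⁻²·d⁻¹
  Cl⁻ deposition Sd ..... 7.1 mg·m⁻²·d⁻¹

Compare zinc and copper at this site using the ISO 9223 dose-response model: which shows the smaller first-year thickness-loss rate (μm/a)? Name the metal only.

zinc

zinc: f(T) = -0.071·(T−10) [T>10 °C] = -0.4970
  Pd branch = 0.0129·Pd^0.44·e^(0.046·RH+f) = 0.6241 μm/a
  Cl⁻ term: 0.0175·7.1^0.57·exp(0.008·79+0.085·17.0) = 0.4269
  sum: 0.6241 + 0.4269 → r_corr = 1.051 μm/a
copper: f(T) = -0.080·(T−10) [T>10 °C] = -0.5600
  Pd branch = 0.0053·Pd^0.26·e^(0.059·RH+f) = 0.4963 μm/a
  Cl⁻ term: 0.01025·7.1^0.27·exp(0.036·79+0.049·17.0) = 0.6878
  sum: 0.4963 + 0.6878 → r_corr = 1.184 μm/a
Ordering by μm/a: copper (1.18) > zinc (1.05)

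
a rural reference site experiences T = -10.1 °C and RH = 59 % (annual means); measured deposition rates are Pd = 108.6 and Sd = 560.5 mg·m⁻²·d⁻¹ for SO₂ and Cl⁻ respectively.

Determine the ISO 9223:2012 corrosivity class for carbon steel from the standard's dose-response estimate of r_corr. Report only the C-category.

carbon steel: T≤10 °C ⇒ hinge +0.150·(-10.1−10) = -3.0150
  Pd branch = 1.77·Pd^0.52·e^(0.02·RH+f) = 3.234 μm/a
  Cl⁻ term: 0.102·560.5^0.62·exp(0.033·59+0.04·-10.1) = 24.15
  r_corr = 3.234 + 24.15 = 27.38 μm/a
27.4 μm/a falls in (25, 50] for carbon steel → category C3

C3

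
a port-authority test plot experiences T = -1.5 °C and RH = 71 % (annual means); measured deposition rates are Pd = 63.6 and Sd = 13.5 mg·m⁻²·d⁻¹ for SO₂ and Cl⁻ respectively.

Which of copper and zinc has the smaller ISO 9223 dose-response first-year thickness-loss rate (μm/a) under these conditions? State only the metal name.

copper

copper: f(T) = +0.126·(T−10) [T≤10 °C] = -1.4490
  SO₂ term: 0.0053·63.6^0.26·exp(0.059·71-1.4490) = 0.2416
  Sd branch = 0.01025·Sd^0.27·e^(0.036·RH+0.049·T) = 0.2478 μm/a
  sum: 0.2416 + 0.2478 → r_corr = 0.4894 μm/a
zinc: temperature factor f = +0.038·(-11.5) = -0.4370
  Pd branch = 0.0129·Pd^0.44·e^(0.046·RH+f) = 1.357 μm/a
  Sd branch = 0.0175·Sd^0.57·e^(0.008·RH+0.085·T) = 0.1198 μm/a
  sum: 1.357 + 0.1198 → r_corr = 1.477 μm/a
Ordering by μm/a: zinc (1.48) > copper (0.489)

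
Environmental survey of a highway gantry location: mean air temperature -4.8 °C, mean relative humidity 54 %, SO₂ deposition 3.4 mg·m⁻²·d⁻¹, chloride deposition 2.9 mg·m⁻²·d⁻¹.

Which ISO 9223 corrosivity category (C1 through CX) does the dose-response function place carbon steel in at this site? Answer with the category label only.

C2

carbon steel: temperature factor f = +0.150·(-14.8) = -2.2200
  sulphur-dioxide contribution → 1.07 μm/a
  chloride contribution → 0.9679 μm/a
  total first-year rate 2.038 μm/a
2.04 μm/a falls in (1.3, 25] for carbon steel → category C2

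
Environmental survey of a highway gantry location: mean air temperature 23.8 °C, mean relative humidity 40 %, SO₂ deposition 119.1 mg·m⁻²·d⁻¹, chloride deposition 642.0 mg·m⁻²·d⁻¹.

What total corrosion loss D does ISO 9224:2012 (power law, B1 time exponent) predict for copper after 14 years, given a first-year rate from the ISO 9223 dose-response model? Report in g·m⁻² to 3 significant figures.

D(14) = 44.8 g·m⁻²

copper: f(T) = -0.080·(T−10) [T>10 °C] = -1.1040
  Pd branch = 0.0053·Pd^0.26·e^(0.059·RH+f) = 0.06449 μm/a
  Cl⁻ term: 0.01025·642.0^0.27·exp(0.036·40+0.049·23.8) = 0.7955
  r_corr = 0.06449 + 0.7955 = 0.8599 μm/a
ISO 9224: D(t) = r_corr · t^b with b = 0.667 (copper, B1)
  D(14) = 0.8599 × 14^0.667 = 0.8599 × 5.814 = 5 μm
  Mass loss = 5 μm × 8.96 g/cm³ = 44.8 g·m⁻²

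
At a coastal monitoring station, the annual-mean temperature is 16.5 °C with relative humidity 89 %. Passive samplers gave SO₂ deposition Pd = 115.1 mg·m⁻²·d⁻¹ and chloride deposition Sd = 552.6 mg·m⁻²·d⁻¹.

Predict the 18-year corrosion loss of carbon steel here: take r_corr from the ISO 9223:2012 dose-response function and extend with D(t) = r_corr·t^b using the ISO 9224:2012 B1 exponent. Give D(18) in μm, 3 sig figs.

carbon steel: temperature factor f = -0.054·(6.5) = -0.3510
  Pd branch = 1.77·Pd^0.52·e^(0.02·RH+f) = 87.16 μm/a
  Sd branch = 0.102·Sd^0.62·e^(0.033·RH+0.04·T) = 186.7 μm/a
  r_corr = 87.16 + 186.7 = 273.8 μm/a
ISO 9224: D(t) = r_corr · t^b with b = 0.523 (carbon steel, B1)
  D(18) = 273.8 × 18^0.523 = 273.8 × 4.534 = 1242 μm

D(18) = 1.24e+03 μm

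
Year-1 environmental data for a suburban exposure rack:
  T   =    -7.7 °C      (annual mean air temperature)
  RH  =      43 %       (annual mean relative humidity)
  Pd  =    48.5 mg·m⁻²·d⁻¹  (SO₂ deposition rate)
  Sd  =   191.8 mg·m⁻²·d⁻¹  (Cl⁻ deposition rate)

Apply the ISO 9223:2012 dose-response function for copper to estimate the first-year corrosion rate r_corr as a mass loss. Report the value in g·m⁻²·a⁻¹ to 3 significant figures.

copper: T≤10 °C ⇒ hinge +0.126·(-7.7−10) = -2.2302
  SO₂ term: 0.0053·48.5^0.26·exp(0.059·43-2.2302) = 0.01976
  Cl⁻ term: 0.01025·191.8^0.27·exp(0.036·43+0.049·-7.7) = 0.1366
  sum: 0.01976 + 0.1366 → r_corr = 0.1564 μm/a
Convert to mass loss: 0.1564 μm/a × 8.96 g/cm³ = 1.401 g·m⁻²·a⁻¹

r_corr = 1.40 g·m⁻²·a⁻¹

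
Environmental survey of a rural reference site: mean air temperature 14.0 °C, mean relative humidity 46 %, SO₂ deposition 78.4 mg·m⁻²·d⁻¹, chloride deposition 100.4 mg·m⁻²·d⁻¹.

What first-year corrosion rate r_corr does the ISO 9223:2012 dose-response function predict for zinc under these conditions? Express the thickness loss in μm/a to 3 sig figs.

zinc: f(T) = -0.071·(T−10) [T>10 °C] = -0.2840
  sulphur-dioxide contribution → 0.5492 μm/a
  chloride contribution → 1.15 μm/a
  total first-year rate 1.699 μm/a

r_corr = 1.70 μm/a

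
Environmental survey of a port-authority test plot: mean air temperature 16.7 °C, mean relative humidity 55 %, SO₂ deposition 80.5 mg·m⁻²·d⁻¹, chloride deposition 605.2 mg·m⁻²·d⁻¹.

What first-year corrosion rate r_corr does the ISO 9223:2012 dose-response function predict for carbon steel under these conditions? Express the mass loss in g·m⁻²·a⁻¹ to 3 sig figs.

carbon steel: T>10 °C ⇒ hinge -0.054·(16.7−10) = -0.3618
  Pd branch = 1.77·Pd^0.52·e^(0.02·RH+f) = 36.27 μm/a
  Cl⁻ term: 0.102·605.2^0.62·exp(0.033·55+0.04·16.7) = 64.82
  r_corr = 36.27 + 64.82 = 101.1 μm/a
Convert to mass loss: 101.1 μm/a × 7.85 g/cm³ = 793.6 g·m⁻²·a⁻¹

r_corr = 794 g·m⁻²·a⁻¹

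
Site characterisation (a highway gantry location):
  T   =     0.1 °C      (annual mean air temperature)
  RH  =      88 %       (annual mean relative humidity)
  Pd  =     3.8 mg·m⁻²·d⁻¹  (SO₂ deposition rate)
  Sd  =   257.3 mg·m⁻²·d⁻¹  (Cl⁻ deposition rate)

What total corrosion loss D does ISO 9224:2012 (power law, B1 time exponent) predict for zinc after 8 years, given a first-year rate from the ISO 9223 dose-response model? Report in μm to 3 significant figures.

zinc: T≤10 °C ⇒ hinge +0.038·(0.1−10) = -0.3762
  Pd branch = 0.0129·Pd^0.44·e^(0.046·RH+f) = 0.9127 μm/a
  Sd branch = 0.0175·Sd^0.57·e^(0.008·RH+0.085·T) = 0.8442 μm/a
  r_corr = 0.9127 + 0.8442 = 1.757 μm/a
Long-term exponent b (ISO 9224 Table 2, B1) = 0.813
  D(8) = 1.757 × 8^0.813 = 1.757 × 5.423 = 9.527 μm

D(8) = 9.53 μm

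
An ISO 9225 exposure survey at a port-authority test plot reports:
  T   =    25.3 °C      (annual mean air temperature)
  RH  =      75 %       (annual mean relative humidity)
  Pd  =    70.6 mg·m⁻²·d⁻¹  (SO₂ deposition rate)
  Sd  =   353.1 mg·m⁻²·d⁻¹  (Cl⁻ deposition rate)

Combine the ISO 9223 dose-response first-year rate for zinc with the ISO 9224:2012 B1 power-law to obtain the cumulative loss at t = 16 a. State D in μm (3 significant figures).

D(16) = 82.4 μm

zinc: temperature factor f = -0.071·(15.3) = -1.0863
  SO₂ term: 0.0129·70.6^0.44·exp(0.046·75-1.0863) = 0.8925
  Sd branch = 0.0175·Sd^0.57·e^(0.008·RH+0.085·T) = 7.76 μm/a
  sum: 0.8925 + 7.76 → r_corr = 8.653 μm/a
Long-term exponent b (ISO 9224 Table 2, B1) = 0.813
  D(16) = 8.653 × 16^0.813 = 8.653 × 9.527 = 82.43 μm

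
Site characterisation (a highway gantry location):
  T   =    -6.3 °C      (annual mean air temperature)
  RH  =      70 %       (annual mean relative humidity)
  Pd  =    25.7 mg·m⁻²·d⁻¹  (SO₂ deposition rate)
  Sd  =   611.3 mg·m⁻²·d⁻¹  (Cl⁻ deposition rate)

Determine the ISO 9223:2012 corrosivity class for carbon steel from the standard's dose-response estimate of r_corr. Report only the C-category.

C3

carbon steel: temperature factor f = +0.150·(-16.3) = -2.4450
  SO₂ term: 1.77·25.7^0.52·exp(0.02·70-2.4450) = 3.367
  Cl⁻ term: 0.102·611.3^0.62·exp(0.033·70+0.04·-6.3) = 42.64
  r_corr = 3.367 + 42.64 = 46.01 μm/a
Category bounds: 25…50 μm/a bracket r_corr ⇒ C3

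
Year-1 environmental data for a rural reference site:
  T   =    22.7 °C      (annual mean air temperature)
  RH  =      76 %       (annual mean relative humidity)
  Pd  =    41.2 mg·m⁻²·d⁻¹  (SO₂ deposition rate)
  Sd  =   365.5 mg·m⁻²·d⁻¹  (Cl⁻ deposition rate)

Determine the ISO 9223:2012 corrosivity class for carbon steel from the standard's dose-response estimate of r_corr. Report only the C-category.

C5

carbon steel: f(T) = -0.054·(T−10) [T>10 °C] = -0.6858
  Pd branch = 1.77·Pd^0.52·e^(0.02·RH+f) = 28.18 μm/a
  Cl⁻ term: 0.102·365.5^0.62·exp(0.033·76+0.04·22.7) = 120.5
  sum: 28.18 + 120.5 → r_corr = 148.7 μm/a
ISO 9223 Table 2 (carbon steel): 80 < 149 ≤ 200 μm/a ⇒ C5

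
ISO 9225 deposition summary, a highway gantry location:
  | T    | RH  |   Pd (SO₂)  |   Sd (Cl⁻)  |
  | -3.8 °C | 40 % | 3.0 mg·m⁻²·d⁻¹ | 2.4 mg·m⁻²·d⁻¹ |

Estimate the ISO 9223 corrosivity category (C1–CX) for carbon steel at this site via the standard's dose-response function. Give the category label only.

C2

carbon steel: T≤10 °C ⇒ hinge +0.150·(-3.8−10) = -2.0700
  sulphur-dioxide contribution → 0.8801 μm/a
  chloride contribution → 0.5644 μm/a
  ⇒ r_corr(carbon steel) = 1.444 μm/a
1.44 μm/a falls in (1.3, 25] for carbon steel → category C2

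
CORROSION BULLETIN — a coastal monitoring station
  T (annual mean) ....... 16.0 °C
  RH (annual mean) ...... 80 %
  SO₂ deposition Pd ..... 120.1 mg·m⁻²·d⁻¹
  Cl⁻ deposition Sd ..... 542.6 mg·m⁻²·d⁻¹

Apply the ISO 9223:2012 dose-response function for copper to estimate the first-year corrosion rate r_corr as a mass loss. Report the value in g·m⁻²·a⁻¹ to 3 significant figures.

copper: temperature factor f = -0.080·(6.0) = -0.4800
  SO₂ term: 0.0053·120.1^0.26·exp(0.059·80-0.4800) = 1.278
  Cl⁻ term: 0.01025·542.6^0.27·exp(0.036·80+0.049·16.0) = 2.189
  sum: 1.278 + 2.189 → r_corr = 3.467 μm/a
Convert to mass loss: 3.467 μm/a × 8.96 g/cm³ = 31.06 g·m⁻²·a⁻¹

r_corr = 31.1 g·m⁻²·a⁻¹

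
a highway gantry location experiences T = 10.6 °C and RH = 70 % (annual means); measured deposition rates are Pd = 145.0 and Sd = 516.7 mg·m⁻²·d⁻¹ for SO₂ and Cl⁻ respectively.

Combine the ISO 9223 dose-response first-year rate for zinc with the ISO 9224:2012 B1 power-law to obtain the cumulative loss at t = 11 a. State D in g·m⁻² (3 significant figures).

zinc: temperature factor f = -0.071·(0.6) = -0.0426
  sulphur-dioxide contribution → 2.764 μm/a
  chloride contribution → 2.655 μm/a
  ⇒ r_corr(zinc) = 5.419 μm/a
ISO 9224: D(t) = r_corr · t^b with b = 0.813 (zinc, B1)
  D(11) = 5.419 × 11^0.813 = 5.419 × 7.025 = 38.07 μm
  Mass loss = 38.07 μm × 7.14 g/cm³ = 271.8 g·m⁻²

D(11) = 272 g·m⁻²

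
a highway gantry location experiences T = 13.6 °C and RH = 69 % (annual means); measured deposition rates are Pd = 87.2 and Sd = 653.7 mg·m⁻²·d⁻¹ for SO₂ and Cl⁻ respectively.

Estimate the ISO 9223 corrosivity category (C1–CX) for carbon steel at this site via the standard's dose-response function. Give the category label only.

carbon steel: f(T) = -0.054·(T−10) [T>10 °C] = -0.1944
  SO₂ term: 1.77·87.2^0.52·exp(0.02·69-0.1944) = 59.15
  Sd branch = 0.102·Sd^0.62·e^(0.033·RH+0.04·T) = 95.34 μm/a
  r_corr = 59.15 + 95.34 = 154.5 μm/a
Category bounds: 80…200 μm/a bracket r_corr ⇒ C5

C5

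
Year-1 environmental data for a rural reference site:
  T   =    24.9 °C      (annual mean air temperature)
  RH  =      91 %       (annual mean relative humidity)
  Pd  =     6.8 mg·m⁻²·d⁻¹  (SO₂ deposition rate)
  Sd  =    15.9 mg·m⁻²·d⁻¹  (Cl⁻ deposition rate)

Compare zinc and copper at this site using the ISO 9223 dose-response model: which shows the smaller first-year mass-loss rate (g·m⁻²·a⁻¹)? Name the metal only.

zinc

zinc: T>10 °C ⇒ hinge -0.071·(24.9−10) = -1.0579
  sulphur-dioxide contribution → 0.6846 μm/a
  chloride contribution → 1.456 μm/a
  total first-year rate 2.141 μm/a
  mass loss = 2.141 μm/a × 7.14 g/cm³ = 15.28 g·m⁻²·a⁻¹
copper: T>10 °C ⇒ hinge -0.080·(24.9−10) = -1.1920
  sulphur-dioxide contribution → 0.5686 μm/a
  chloride contribution → 1.94 μm/a
  ⇒ r_corr(copper) = 2.508 μm/a
  mass loss = 2.508 μm/a × 8.96 g/cm³ = 22.47 g·m⁻²·a⁻¹
Ordering by g·m⁻²·a⁻¹: copper (22.5) > zinc (15.3)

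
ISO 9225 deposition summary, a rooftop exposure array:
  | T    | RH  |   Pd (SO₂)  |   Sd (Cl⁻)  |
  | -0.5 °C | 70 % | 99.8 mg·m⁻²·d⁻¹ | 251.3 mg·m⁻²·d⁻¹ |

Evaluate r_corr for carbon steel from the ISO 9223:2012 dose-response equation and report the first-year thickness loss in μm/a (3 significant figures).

r_corr = 47.3 μm/a

carbon steel: f(T) = +0.150·(T−10) [T≤10 °C] = -1.5750
  Pd branch = 1.77·Pd^0.52·e^(0.02·RH+f) = 16.27 μm/a
  Cl⁻ term: 0.102·251.3^0.62·exp(0.033·70+0.04·-0.5) = 30.99
  r_corr = 16.27 + 30.99 = 47.27 μm/a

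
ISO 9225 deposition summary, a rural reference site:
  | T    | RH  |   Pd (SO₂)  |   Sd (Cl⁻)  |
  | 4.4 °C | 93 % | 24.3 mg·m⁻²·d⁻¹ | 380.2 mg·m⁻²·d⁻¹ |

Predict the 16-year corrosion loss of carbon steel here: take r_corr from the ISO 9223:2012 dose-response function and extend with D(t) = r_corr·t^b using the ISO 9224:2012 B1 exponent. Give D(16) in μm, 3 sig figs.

carbon steel: T≤10 °C ⇒ hinge +0.150·(4.4−10) = -0.8400
  sulphur-dioxide contribution → 25.79 μm/a
  chloride contribution → 104.1 μm/a
  ⇒ r_corr(carbon steel) = 129.9 μm/a
ISO 9224: D(t) = r_corr · t^b with b = 0.523 (carbon steel, B1)
  D(16) = 129.9 × 16^0.523 = 129.9 × 4.263 = 553.8 μm

D(16) = 554 μm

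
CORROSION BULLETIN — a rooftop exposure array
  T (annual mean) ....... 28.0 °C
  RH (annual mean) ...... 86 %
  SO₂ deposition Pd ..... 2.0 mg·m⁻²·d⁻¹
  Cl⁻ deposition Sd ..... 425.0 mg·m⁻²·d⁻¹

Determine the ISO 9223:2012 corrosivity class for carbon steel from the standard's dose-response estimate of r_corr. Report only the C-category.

CX

carbon steel: temperature factor f = -0.054·(18.0) = -0.9720
  Pd branch = 1.77·Pd^0.52·e^(0.02·RH+f) = 5.362 μm/a
  Cl⁻ term: 0.102·425.0^0.62·exp(0.033·86+0.04·28.0) = 227.6
  sum: 5.362 + 227.6 → r_corr = 232.9 μm/a
Category bounds: 200…700 μm/a bracket r_corr ⇒ CX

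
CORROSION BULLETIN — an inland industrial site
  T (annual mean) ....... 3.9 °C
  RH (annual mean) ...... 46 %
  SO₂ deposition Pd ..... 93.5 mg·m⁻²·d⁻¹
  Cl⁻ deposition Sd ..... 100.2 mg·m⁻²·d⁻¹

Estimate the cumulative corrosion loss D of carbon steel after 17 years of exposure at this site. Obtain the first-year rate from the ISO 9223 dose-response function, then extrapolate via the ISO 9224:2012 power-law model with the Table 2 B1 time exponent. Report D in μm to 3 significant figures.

carbon steel: T≤10 °C ⇒ hinge +0.150·(3.9−10) = -0.9150
  SO₂ term: 1.77·93.5^0.52·exp(0.02·46-0.9150) = 18.84
  Cl⁻ term: 0.102·100.2^0.62·exp(0.033·46+0.04·3.9) = 9.466
  r_corr = 18.84 + 9.466 = 28.3 μm/a
Long-term exponent b (ISO 9224 Table 2, B1) = 0.523
  D(17) = 28.3 × 17^0.523 = 28.3 × 4.401 = 124.5 μm

D(17) = 125 μm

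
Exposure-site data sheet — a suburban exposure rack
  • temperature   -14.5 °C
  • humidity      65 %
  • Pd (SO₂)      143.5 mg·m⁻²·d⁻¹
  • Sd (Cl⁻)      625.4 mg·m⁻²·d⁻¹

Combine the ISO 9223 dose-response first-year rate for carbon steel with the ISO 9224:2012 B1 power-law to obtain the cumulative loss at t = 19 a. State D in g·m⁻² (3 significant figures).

D(19) = 1.05e+03 g·m⁻²

carbon steel: temperature factor f = +0.150·(-24.5) = -3.6750
  sulphur-dioxide contribution → 2.178 μm/a
  chloride contribution → 26.42 μm/a
  ⇒ r_corr(carbon steel) = 28.6 μm/a
ISO 9224: D(t) = r_corr · t^b with b = 0.523 (carbon steel, B1)
  D(19) = 28.6 × 19^0.523 = 28.6 × 4.664 = 133.4 μm
  Mass loss = 133.4 μm × 7.85 g/cm³ = 1047 g·m⁻²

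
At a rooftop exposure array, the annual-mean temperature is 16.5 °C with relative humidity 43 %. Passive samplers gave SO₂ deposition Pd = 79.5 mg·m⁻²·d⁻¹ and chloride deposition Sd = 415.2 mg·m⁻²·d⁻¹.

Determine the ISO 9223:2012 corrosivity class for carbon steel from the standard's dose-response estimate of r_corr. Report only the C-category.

C4

carbon steel: f(T) = -0.054·(T−10) [T>10 °C] = -0.3510
  SO₂ term: 1.77·79.5^0.52·exp(0.02·43-0.3510) = 28.66
  Sd branch = 0.102·Sd^0.62·e^(0.033·RH+0.04·T) = 34.26 μm/a
  sum: 28.66 + 34.26 → r_corr = 62.92 μm/a
62.9 μm/a falls in (50, 80] for carbon steel → category C4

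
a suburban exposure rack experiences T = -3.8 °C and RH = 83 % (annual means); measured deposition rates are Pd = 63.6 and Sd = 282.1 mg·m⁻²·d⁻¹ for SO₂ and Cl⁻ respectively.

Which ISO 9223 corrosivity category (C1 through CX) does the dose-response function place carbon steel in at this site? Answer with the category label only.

C4

carbon steel: temperature factor f = +0.150·(-13.8) = -2.0700
  Pd branch = 1.77·Pd^0.52·e^(0.02·RH+f) = 10.18 μm/a
  Cl⁻ term: 0.102·282.1^0.62·exp(0.033·83+0.04·-3.8) = 44.81
  sum: 10.18 + 44.81 → r_corr = 54.99 μm/a
55 μm/a falls in (50, 80] for carbon steel → category C4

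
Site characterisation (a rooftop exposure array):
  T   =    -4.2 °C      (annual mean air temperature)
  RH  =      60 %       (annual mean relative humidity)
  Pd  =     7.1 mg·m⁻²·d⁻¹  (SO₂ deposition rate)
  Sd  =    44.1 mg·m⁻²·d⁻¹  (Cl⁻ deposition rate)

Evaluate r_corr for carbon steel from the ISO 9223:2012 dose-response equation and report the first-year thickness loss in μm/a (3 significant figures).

carbon steel: f(T) = +0.150·(T−10) [T≤10 °C] = -2.1300
  SO₂ term: 1.77·7.1^0.52·exp(0.02·60-2.1300) = 1.935
  Sd branch = 0.102·Sd^0.62·e^(0.033·RH+0.04·T) = 6.533 μm/a
  sum: 1.935 + 6.533 → r_corr = 8.468 μm/a

r_corr = 8.47 μm/a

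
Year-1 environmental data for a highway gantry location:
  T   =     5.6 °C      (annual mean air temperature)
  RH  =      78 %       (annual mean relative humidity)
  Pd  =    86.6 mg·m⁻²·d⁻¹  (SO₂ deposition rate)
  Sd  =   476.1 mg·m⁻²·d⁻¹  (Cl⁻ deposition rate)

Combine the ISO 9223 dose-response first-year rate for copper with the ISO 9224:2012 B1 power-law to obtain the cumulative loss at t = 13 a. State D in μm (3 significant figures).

copper: T≤10 °C ⇒ hinge +0.126·(5.6−10) = -0.5544
  Pd branch = 0.0053·Pd^0.26·e^(0.059·RH+f) = 0.968 μm/a
  Cl⁻ term: 0.01025·476.1^0.27·exp(0.036·78+0.049·5.6) = 1.181
  r_corr = 0.968 + 1.181 = 2.149 μm/a
Power-law: D(13) = r_corr · 13^0.667
  D(13) = 2.149 × 13^0.667 = 2.149 × 5.534 = 11.89 μm

D(13) = 11.9 μm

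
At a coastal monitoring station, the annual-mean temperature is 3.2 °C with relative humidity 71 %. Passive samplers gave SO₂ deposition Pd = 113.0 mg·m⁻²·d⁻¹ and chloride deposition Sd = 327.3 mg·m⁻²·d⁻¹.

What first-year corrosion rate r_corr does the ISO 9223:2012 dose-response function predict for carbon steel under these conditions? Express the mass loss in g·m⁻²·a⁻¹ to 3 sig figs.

carbon steel: f(T) = +0.150·(T−10) [T≤10 °C] = -1.0200
  SO₂ term: 1.77·113.0^0.52·exp(0.02·71-1.0200) = 30.85
  Sd branch = 0.102·Sd^0.62·e^(0.033·RH+0.04·T) = 43.75 μm/a
  sum: 30.85 + 43.75 → r_corr = 74.61 μm/a
Convert to mass loss: 74.61 μm/a × 7.85 g/cm³ = 585.7 g·m⁻²·a⁻¹

r_corr = 586 g·m⁻²·a⁻¹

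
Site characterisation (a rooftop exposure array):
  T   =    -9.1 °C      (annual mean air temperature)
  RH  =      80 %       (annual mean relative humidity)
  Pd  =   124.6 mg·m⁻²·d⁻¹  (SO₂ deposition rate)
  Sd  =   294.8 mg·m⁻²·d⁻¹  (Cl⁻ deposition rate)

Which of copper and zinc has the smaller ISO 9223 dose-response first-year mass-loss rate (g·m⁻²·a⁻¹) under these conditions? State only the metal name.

copper

copper: T≤10 °C ⇒ hinge +0.126·(-9.1−10) = -2.4066
  SO₂ term: 0.0053·124.6^0.26·exp(0.059·80-2.4066) = 0.1878
  Cl⁻ term: 0.01025·294.8^0.27·exp(0.036·80+0.049·-9.1) = 0.5428
  r_corr = 0.1878 + 0.5428 = 0.7306 μm/a
  mass loss = 0.7306 μm/a × 8.96 g/cm³ = 6.546 g·m⁻²·a⁻¹
zinc: f(T) = +0.038·(T−10) [T≤10 °C] = -0.7258
  Pd branch = 0.0129·Pd^0.44·e^(0.046·RH+f) = 2.068 μm/a
  Sd branch = 0.0175·Sd^0.57·e^(0.008·RH+0.085·T) = 0.3915 μm/a
  sum: 2.068 + 0.3915 → r_corr = 2.46 μm/a
  mass loss = 2.46 μm/a × 7.14 g/cm³ = 17.56 g·m⁻²·a⁻¹
Ordering by g·m⁻²·a⁻¹: zinc (17.6) > copper (6.55)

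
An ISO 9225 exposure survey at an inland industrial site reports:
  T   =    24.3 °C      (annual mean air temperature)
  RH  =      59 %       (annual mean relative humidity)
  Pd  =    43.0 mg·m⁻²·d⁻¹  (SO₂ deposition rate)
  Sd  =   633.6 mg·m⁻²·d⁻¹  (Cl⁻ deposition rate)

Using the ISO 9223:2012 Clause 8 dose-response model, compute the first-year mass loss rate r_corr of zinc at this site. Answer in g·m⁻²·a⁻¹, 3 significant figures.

zinc: T>10 °C ⇒ hinge -0.071·(24.3−10) = -1.0153
  SO₂ term: 0.0129·43.0^0.44·exp(0.046·59-1.0153) = 0.369
  Sd branch = 0.0175·Sd^0.57·e^(0.008·RH+0.085·T) = 8.752 μm/a
  r_corr = 0.369 + 8.752 = 9.121 μm/a
Convert to mass loss: 9.121 μm/a × 7.14 g/cm³ = 65.12 g·m⁻²·a⁻¹

r_corr = 65.1 g·m⁻²·a⁻¹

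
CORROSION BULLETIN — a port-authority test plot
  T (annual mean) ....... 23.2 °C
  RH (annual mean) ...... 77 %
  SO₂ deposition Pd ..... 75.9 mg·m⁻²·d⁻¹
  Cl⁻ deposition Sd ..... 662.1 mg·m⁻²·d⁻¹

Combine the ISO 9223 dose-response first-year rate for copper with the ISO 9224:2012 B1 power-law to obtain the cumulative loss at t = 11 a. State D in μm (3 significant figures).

D(11) = 17.2 μm

copper: temperature factor f = -0.080·(13.2) = -1.0560
  sulphur-dioxide contribution → 0.534 μm/a
  chloride contribution → 2.951 μm/a
  ⇒ r_corr(copper) = 3.485 μm/a
ISO 9224: D(t) = r_corr · t^b with b = 0.667 (copper, B1)
  D(11) = 3.485 × 11^0.667 = 3.485 × 4.95 = 17.25 μm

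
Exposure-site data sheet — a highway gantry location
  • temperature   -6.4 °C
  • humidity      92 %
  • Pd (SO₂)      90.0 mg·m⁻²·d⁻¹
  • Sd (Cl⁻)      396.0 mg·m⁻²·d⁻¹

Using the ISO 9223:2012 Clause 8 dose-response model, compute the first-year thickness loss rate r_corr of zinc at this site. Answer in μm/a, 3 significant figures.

r_corr = 4.09 μm/a

zinc: f(T) = +0.038·(T−10) [T≤10 °C] = -0.6232
  SO₂ term: 0.0129·90.0^0.44·exp(0.046·92-0.6232) = 3.449
  Sd branch = 0.0175·Sd^0.57·e^(0.008·RH+0.085·T) = 0.6414 μm/a
  sum: 3.449 + 0.6414 → r_corr = 4.091 μm/a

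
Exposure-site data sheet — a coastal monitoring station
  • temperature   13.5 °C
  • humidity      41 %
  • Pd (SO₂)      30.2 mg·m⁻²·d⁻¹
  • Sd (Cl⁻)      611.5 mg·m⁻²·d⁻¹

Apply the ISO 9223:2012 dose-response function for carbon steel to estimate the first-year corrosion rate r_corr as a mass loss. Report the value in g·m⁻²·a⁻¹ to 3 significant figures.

r_corr = 438 g·m⁻²·a⁻¹

carbon steel: temperature factor f = -0.054·(3.5) = -0.1890
  sulphur-dioxide contribution → 19.57 μm/a
  chloride contribution → 36.16 μm/a
  total first-year rate 55.74 μm/a
Convert to mass loss: 55.74 μm/a × 7.85 g/cm³ = 437.5 g·m⁻²·a⁻¹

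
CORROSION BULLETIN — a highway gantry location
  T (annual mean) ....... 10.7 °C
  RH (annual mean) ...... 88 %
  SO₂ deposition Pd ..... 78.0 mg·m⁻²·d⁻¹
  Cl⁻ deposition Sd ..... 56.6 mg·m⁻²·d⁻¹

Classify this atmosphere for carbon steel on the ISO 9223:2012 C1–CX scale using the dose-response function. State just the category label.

carbon steel: temperature factor f = -0.054·(0.7) = -0.0378
  Pd branch = 1.77·Pd^0.52·e^(0.02·RH+f) = 95.46 μm/a
  Cl⁻ term: 0.102·56.6^0.62·exp(0.033·88+0.04·10.7) = 34.87
  r_corr = 95.46 + 34.87 = 130.3 μm/a
130 μm/a falls in (80, 200] for carbon steel → category C5

C5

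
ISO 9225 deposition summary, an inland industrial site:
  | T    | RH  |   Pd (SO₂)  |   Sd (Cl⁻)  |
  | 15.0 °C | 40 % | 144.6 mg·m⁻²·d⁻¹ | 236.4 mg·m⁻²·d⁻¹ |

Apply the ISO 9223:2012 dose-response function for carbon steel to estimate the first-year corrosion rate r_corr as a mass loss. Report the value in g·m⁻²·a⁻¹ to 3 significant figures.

carbon steel: f(T) = -0.054·(T−10) [T>10 °C] = -0.2700
  Pd branch = 1.77·Pd^0.52·e^(0.02·RH+f) = 39.94 μm/a
  Cl⁻ term: 0.102·236.4^0.62·exp(0.033·40+0.04·15.0) = 20.61
  r_corr = 39.94 + 20.61 = 60.55 μm/a
Convert to mass loss: 60.55 μm/a × 7.85 g/cm³ = 475.3 g·m⁻²·a⁻¹

r_corr = 475 g·m⁻²·a⁻¹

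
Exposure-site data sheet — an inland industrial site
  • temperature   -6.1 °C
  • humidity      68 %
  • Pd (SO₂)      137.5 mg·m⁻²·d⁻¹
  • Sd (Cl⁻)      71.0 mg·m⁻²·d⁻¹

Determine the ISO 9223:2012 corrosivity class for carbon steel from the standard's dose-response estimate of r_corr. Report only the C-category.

C2

carbon steel: T≤10 °C ⇒ hinge +0.150·(-6.1−10) = -2.4150
  Pd branch = 1.77·Pd^0.52·e^(0.02·RH+f) = 7.975 μm/a
  Cl⁻ term: 0.102·71.0^0.62·exp(0.033·68+0.04·-6.1) = 10.59
  sum: 7.975 + 10.59 → r_corr = 18.57 μm/a
18.6 μm/a falls in (1.3, 25] for carbon steel → category C2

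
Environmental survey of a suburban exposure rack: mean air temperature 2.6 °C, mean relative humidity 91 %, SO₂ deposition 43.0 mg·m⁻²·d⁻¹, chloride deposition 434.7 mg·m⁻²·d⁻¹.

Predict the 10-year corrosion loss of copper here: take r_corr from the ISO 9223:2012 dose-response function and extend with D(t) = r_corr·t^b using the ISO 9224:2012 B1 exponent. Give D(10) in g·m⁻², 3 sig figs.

D(10) = 116 g·m⁻²

copper: f(T) = +0.126·(T−10) [T≤10 °C] = -0.9324
  SO₂ term: 0.0053·43.0^0.26·exp(0.059·91-0.9324) = 1.191
  Sd branch = 0.01025·Sd^0.27·e^(0.036·RH+0.049·T) = 1.589 μm/a
  sum: 1.191 + 1.589 → r_corr = 2.78 μm/a
ISO 9224: D(t) = r_corr · t^b with b = 0.667 (copper, B1)
  D(10) = 2.78 × 10^0.667 = 2.78 × 4.645 = 12.91 μm
  Mass loss = 12.91 μm × 8.96 g/cm³ = 115.7 g·m⁻²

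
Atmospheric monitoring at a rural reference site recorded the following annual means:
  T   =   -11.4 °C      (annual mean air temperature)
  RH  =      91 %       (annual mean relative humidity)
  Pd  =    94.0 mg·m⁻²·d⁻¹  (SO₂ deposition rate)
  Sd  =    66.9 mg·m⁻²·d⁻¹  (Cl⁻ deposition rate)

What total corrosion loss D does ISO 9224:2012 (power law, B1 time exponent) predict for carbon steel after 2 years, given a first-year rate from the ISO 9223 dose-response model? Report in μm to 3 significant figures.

D(2) = 32.1 μm

carbon steel: T≤10 °C ⇒ hinge +0.150·(-11.4−10) = -3.2100
  Pd branch = 1.77·Pd^0.52·e^(0.02·RH+f) = 4.681 μm/a
  Sd branch = 0.102·Sd^0.62·e^(0.033·RH+0.04·T) = 17.64 μm/a
  sum: 4.681 + 17.64 → r_corr = 22.32 μm/a
Power-law: D(2) = r_corr · 2^0.523
  D(2) = 22.32 × 2^0.523 = 22.32 × 1.437 = 32.07 μm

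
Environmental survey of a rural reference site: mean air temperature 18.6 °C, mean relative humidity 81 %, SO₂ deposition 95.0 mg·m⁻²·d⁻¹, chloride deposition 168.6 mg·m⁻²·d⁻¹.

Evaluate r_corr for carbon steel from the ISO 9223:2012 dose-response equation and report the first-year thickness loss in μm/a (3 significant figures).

r_corr = 135 μm/a

carbon steel: f(T) = -0.054·(T−10) [T>10 °C] = -0.4644
  Pd branch = 1.77·Pd^0.52·e^(0.02·RH+f) = 60.02 μm/a
  Sd branch = 0.102·Sd^0.62·e^(0.033·RH+0.04·T) = 74.69 μm/a
  r_corr = 60.02 + 74.69 = 134.7 μm/a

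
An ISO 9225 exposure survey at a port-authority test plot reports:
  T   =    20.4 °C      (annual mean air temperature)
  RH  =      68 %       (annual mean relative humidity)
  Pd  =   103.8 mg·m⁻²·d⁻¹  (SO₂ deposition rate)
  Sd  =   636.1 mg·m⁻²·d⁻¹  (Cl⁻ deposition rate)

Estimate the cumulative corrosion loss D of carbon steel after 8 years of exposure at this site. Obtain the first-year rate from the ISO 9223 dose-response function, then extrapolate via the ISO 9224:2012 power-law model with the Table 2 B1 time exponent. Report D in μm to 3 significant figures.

carbon steel: temperature factor f = -0.054·(10.4) = -0.5616
  SO₂ term: 1.77·103.8^0.52·exp(0.02·68-0.5616) = 43.97
  Cl⁻ term: 0.102·636.1^0.62·exp(0.033·68+0.04·20.4) = 119
  r_corr = 43.97 + 119 = 163 μm/a
ISO 9224: D(t) = r_corr · t^b with b = 0.523 (carbon steel, B1)
  D(8) = 163 × 8^0.523 = 163 × 2.967 = 483.7 μm

D(8) = 484 μm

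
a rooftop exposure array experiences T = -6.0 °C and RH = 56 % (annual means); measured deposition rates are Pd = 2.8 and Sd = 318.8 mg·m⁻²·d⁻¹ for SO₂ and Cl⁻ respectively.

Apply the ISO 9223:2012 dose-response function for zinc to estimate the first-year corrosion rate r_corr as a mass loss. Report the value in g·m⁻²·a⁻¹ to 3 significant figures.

r_corr = 4.18 g·m⁻²·a⁻¹

zinc: temperature factor f = +0.038·(-16.0) = -0.6080
  sulphur-dioxide contribution → 0.1452 μm/a
  chloride contribution → 0.4397 μm/a
  total first-year rate 0.5849 μm/a
Convert to mass loss: 0.5849 μm/a × 7.14 g/cm³ = 4.176 g·m⁻²·a⁻¹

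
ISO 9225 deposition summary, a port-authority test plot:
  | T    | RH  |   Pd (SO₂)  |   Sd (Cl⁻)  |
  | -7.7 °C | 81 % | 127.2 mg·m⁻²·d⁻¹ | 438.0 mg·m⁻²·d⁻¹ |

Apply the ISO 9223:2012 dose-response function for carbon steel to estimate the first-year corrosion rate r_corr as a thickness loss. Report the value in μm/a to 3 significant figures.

r_corr = 55.0 μm/a

carbon steel: f(T) = +0.150·(T−10) [T≤10 °C] = -2.6550
  SO₂ term: 1.77·127.2^0.52·exp(0.02·81-2.6550) = 7.813
  Sd branch = 0.102·Sd^0.62·e^(0.033·RH+0.04·T) = 47.14 μm/a
  sum: 7.813 + 47.14 → r_corr = 54.96 μm/a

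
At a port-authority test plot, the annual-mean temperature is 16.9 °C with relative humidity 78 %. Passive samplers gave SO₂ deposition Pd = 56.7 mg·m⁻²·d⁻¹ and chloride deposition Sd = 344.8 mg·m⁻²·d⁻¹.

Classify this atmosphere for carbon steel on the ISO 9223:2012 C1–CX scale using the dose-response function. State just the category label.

carbon steel: temperature factor f = -0.054·(6.9) = -0.3726
  Pd branch = 1.77·Pd^0.52·e^(0.02·RH+f) = 47.37 μm/a
  Sd branch = 0.102·Sd^0.62·e^(0.033·RH+0.04·T) = 98.48 μm/a
  r_corr = 47.37 + 98.48 = 145.9 μm/a
ISO 9223 Table 2 (carbon steel): 80 < 146 ≤ 200 μm/a ⇒ C5

C5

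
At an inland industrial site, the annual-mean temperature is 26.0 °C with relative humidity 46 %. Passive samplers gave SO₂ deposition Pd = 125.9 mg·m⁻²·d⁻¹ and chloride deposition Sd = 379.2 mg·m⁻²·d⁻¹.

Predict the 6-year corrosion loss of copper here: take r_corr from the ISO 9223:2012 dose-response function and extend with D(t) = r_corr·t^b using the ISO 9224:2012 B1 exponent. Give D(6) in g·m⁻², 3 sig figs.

copper: T>10 °C ⇒ hinge -0.080·(26.0−10) = -1.2800
  SO₂ term: 0.0053·125.9^0.26·exp(0.059·46-1.2800) = 0.07817
  Sd branch = 0.01025·Sd^0.27·e^(0.036·RH+0.049·T) = 0.9539 μm/a
  sum: 0.07817 + 0.9539 → r_corr = 1.032 μm/a
Long-term exponent b (ISO 9224 Table 2, B1) = 0.667
  D(6) = 1.032 × 6^0.667 = 1.032 × 3.304 = 3.41 μm
  Mass loss = 3.41 μm × 8.96 g/cm³ = 30.55 g·m⁻²

D(6) = 30.6 g·m⁻²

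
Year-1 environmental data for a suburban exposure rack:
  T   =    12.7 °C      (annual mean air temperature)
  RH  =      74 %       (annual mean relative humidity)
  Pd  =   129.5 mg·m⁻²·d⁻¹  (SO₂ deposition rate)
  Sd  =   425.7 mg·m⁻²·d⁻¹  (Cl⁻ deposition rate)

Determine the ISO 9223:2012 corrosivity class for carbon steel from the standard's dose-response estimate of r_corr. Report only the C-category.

C5

carbon steel: temperature factor f = -0.054·(2.7) = -0.1458
  SO₂ term: 1.77·129.5^0.52·exp(0.02·74-0.1458) = 84.29
  Sd branch = 0.102·Sd^0.62·e^(0.033·RH+0.04·T) = 83.14 μm/a
  sum: 84.29 + 83.14 → r_corr = 167.4 μm/a
Category bounds: 80…200 μm/a bracket r_corr ⇒ C5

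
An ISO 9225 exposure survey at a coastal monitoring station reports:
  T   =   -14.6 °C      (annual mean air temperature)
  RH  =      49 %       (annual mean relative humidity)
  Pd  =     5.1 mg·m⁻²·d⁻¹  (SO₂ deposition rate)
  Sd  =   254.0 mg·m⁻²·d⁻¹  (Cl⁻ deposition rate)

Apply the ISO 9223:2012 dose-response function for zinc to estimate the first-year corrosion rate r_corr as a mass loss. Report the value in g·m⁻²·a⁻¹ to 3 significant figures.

zinc: temperature factor f = +0.038·(-24.6) = -0.9348
  SO₂ term: 0.0129·5.1^0.44·exp(0.046·49-0.9348) = 0.09882
  Cl⁻ term: 0.0175·254.0^0.57·exp(0.008·49+0.085·-14.6) = 0.1758
  sum: 0.09882 + 0.1758 → r_corr = 0.2746 μm/a
Convert to mass loss: 0.2746 μm/a × 7.14 g/cm³ = 1.961 g·m⁻²·a⁻¹

r_corr = 1.96 g·m⁻²·a⁻¹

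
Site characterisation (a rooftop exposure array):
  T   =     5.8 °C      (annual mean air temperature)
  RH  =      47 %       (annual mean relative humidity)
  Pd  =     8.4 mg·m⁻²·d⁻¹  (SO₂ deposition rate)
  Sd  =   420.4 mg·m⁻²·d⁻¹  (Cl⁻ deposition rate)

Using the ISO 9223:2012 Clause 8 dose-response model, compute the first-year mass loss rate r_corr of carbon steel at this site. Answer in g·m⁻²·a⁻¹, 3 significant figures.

carbon steel: T≤10 °C ⇒ hinge +0.150·(5.8−10) = -0.6300
  SO₂ term: 1.77·8.4^0.52·exp(0.02·47-0.6300) = 7.298
  Sd branch = 0.102·Sd^0.62·e^(0.033·RH+0.04·T) = 25.68 μm/a
  r_corr = 7.298 + 25.68 = 32.98 μm/a
Convert to mass loss: 32.98 μm/a × 7.85 g/cm³ = 258.9 g·m⁻²·a⁻¹

r_corr = 259 g·m⁻²·a⁻¹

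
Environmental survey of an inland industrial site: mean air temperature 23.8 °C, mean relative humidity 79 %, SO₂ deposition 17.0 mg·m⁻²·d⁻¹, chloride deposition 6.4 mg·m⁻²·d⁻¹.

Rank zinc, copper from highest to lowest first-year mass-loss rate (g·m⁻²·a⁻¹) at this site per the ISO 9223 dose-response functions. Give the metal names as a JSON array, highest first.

zinc: f(T) = -0.071·(T−10) [T>10 °C] = -0.9798
  SO₂ term: 0.0129·17.0^0.44·exp(0.046·79-0.9798) = 0.6378
  Sd branch = 0.0175·Sd^0.57·e^(0.008·RH+0.085·T) = 0.7172 μm/a
  sum: 0.6378 + 0.7172 → r_corr = 1.355 μm/a
  mass loss = 1.355 μm/a × 7.14 g/cm³ = 9.674 g·m⁻²·a⁻¹
copper: temperature factor f = -0.080·(13.8) = -1.1040
  Pd branch = 0.0053·Pd^0.26·e^(0.059·RH+f) = 0.3881 μm/a
  Sd branch = 0.01025·Sd^0.27·e^(0.036·RH+0.049·T) = 0.9333 μm/a
  sum: 0.3881 + 0.9333 → r_corr = 1.321 μm/a
  mass loss = 1.321 μm/a × 8.96 g/cm³ = 11.84 g·m⁻²·a⁻¹
Ordering by g·m⁻²·a⁻¹: copper (11.8) > zinc (9.67)

["copper", "zinc"]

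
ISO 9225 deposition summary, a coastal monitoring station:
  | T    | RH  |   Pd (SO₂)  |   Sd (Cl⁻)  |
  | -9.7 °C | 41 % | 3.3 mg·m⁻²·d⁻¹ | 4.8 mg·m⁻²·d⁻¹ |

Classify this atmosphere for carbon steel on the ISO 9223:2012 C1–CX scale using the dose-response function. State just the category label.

C1

carbon steel: temperature factor f = +0.150·(-19.7) = -2.9550
  Pd branch = 1.77·Pd^0.52·e^(0.02·RH+f) = 0.3894 μm/a
  Cl⁻ term: 0.102·4.8^0.62·exp(0.033·41+0.04·-9.7) = 0.708
  r_corr = 0.3894 + 0.708 = 1.097 μm/a
ISO 9223 Table 2 (carbon steel): 0 < 1.1 ≤ 1.3 μm/a ⇒ C1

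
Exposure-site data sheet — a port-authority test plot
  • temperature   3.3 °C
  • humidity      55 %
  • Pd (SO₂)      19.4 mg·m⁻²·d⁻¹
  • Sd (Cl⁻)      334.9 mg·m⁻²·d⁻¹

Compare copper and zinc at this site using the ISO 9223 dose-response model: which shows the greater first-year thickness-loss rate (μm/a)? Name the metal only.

zinc

copper: temperature factor f = +0.126·(-6.7) = -0.8442
  SO₂ term: 0.0053·19.4^0.26·exp(0.059·55-0.8442) = 0.1264
  Sd branch = 0.01025·Sd^0.27·e^(0.036·RH+0.049·T) = 0.4194 μm/a
  sum: 0.1264 + 0.4194 → r_corr = 0.5458 μm/a
zinc: f(T) = +0.038·(T−10) [T≤10 °C] = -0.2546
  SO₂ term: 0.0129·19.4^0.44·exp(0.046·55-0.2546) = 0.4628
  Cl⁻ term: 0.0175·334.9^0.57·exp(0.008·55+0.085·3.3) = 0.9889
  r_corr = 0.4628 + 0.9889 = 1.452 μm/a
Ordering by μm/a: zinc (1.45) > copper (0.546)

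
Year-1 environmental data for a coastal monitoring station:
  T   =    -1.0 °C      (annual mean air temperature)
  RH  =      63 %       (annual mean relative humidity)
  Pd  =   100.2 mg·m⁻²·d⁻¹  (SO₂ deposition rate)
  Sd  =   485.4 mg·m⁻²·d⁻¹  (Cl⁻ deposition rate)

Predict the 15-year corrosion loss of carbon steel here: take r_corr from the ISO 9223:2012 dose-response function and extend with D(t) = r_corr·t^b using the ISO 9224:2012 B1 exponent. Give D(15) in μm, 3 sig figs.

carbon steel: temperature factor f = +0.150·(-11.0) = -1.6500
  sulphur-dioxide contribution → 13.15 μm/a
  chloride contribution → 36.27 μm/a
  total first-year rate 49.42 μm/a
Long-term exponent b (ISO 9224 Table 2, B1) = 0.523
  D(15) = 49.42 × 15^0.523 = 49.42 × 4.122 = 203.7 μm

D(15) = 204 μm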